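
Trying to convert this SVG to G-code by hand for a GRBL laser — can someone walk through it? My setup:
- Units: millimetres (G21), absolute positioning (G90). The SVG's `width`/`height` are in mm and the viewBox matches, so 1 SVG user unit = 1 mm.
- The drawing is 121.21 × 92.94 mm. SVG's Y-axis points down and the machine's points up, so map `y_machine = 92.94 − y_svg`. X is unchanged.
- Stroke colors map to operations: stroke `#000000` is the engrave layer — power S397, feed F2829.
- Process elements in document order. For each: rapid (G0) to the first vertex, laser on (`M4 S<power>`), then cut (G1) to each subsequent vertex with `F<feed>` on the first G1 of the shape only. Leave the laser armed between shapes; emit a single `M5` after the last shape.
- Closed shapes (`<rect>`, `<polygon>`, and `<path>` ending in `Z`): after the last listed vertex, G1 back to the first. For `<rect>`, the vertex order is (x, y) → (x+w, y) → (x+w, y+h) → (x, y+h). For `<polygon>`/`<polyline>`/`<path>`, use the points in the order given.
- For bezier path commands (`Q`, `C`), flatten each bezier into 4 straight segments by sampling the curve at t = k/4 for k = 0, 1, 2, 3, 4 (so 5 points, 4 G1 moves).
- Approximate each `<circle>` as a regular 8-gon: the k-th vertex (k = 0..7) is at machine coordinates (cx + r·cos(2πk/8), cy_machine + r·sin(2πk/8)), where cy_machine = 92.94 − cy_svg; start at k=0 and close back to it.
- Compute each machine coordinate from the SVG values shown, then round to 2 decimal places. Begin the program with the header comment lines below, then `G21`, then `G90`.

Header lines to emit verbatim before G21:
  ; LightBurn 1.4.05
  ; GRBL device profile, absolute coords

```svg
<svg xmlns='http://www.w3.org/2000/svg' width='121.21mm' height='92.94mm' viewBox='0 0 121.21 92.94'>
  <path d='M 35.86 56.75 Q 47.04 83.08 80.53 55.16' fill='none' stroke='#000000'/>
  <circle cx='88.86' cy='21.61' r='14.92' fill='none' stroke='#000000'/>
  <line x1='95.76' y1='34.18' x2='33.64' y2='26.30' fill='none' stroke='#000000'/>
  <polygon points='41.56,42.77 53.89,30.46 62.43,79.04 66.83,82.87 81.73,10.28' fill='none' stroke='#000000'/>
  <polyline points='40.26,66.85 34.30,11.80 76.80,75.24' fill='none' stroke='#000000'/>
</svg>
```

1 u = 1 mm; y_m = 92.94 − y.

[1] `<path>` quadratic bezier, #000000→engrave S397 F2829: (35.86,36.19) → (42.84,26.42) → (52.62,23.42) → (65.18,27.21) → (80.53,37.78)

[2] `<circle>` circle, #000000→engrave S397 F2829: (103.78,71.33) → (99.41,81.88) → (88.86,86.25) → (78.31,81.88) → (73.94,71.33) → (78.31,60.78) → (88.86,56.41) → (99.41,60.78) → (103.78,71.33) (closed)

[3] `<line>` line segment, #000000→engrave S397 F2829: (95.76,58.76) → (33.64,66.64)

[4] `<polygon>` closed polygon, #000000→engrave S397 F2829: (41.56,50.17) → (53.89,62.48) → (62.43,13.90) → (66.83,10.07) → (81.73,82.66) → (41.56,50.17) (closed)

[5] `<polyline>` open polyline, #000000→engrave S397 F2829: (40.26,26.09) → (34.30,81.14) → (76.80,17.70)

; LightBurn 1.4.05
; GRBL device profile, absolute coords
G21
G90
G0 X35.86 Y36.19
M4 S397
G1 X42.84 Y26.42 F2829
G1 X52.62 Y23.42
G1 X65.18 Y27.21
G1 X80.53 Y37.78
G0 X103.78 Y71.33
M4 S397
G1 X99.41 Y81.88 F2829
G1 X88.86 Y86.25
G1 X78.31 Y81.88
G1 X73.94 Y71.33
G1 X78.31 Y60.78
G1 X88.86 Y56.41
G1 X99.41 Y60.78
G1 X103.78 Y71.33
G0 X95.76 Y58.76
M4 S397
G1 X33.64 Y66.64 F2829
G0 X41.56 Y50.17
M4 S397
G1 X53.89 Y62.48 F2829
G1 X62.43 Y13.90
G1 X66.83 Y10.07
G1 X81.73 Y82.66
G1 X41.56 Y50.17
G0 X40.26 Y26.09
M4 S397
G1 X34.30 Y81.14 F2829
G1 X76.80 Y17.70
M5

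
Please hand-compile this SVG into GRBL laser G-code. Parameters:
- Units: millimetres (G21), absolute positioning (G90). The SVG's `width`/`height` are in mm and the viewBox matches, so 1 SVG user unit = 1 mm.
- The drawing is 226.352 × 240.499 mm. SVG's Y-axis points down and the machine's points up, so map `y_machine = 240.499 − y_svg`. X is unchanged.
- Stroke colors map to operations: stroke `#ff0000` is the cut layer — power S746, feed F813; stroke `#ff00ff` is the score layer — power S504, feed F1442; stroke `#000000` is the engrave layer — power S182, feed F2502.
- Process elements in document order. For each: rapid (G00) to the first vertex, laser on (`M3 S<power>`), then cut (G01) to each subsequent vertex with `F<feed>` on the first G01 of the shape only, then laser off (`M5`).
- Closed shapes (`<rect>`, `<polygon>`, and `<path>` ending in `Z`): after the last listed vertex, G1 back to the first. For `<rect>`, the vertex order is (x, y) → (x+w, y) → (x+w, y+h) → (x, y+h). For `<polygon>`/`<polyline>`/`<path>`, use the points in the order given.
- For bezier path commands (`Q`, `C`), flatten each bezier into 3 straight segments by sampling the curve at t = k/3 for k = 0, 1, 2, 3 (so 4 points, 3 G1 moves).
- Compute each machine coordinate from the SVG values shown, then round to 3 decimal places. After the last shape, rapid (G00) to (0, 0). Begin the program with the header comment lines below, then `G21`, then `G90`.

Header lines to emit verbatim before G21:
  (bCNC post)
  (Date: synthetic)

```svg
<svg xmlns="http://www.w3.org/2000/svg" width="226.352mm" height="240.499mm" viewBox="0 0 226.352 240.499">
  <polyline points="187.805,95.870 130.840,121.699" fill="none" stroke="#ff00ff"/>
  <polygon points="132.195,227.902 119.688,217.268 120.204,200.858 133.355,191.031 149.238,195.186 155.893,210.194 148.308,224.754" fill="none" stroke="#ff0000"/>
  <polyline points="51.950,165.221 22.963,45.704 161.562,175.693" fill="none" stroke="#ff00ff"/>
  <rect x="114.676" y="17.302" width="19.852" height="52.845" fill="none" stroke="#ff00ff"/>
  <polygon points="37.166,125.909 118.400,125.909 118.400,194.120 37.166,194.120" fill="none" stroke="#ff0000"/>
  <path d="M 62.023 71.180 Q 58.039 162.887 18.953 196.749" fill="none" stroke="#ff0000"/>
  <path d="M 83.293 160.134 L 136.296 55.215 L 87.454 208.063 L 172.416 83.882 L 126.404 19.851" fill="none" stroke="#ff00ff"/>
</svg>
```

1 u = 1 mm; y_m = 240.499 − y.

[1] `<polyline>` line segment, #ff00ff→score S504 F1442: (187.805,144.629) → (130.840,118.800)

[2] `<polygon>` regular polygon, #ff0000→cut S746 F813: (132.195,12.597) → (119.688,23.231) → (120.204,39.641) → (133.355,49.468) → (149.238,45.313) → (155.893,30.305) → (148.308,15.745) → (132.195,12.597) (closed)

[3] `<polyline>` open polyline, #ff00ff→score S504 F1442: (51.950,75.278) → (22.963,194.795) → (161.562,64.806)

[4] `<rect>` rectangle, #ff00ff→score S504 F1442: (114.676,223.197) → (134.528,223.197) → (134.528,170.352) → (114.676,170.352) → (114.676,223.197) (closed)

[5] `<polygon>` rectangle, #ff0000→cut S746 F813: (37.166,114.590) → (118.400,114.590) → (118.400,46.379) → (37.166,46.379) → (37.166,114.590) (closed)

[6] `<path>` quadratic bezier, #ff0000→cut S746 F813: (62.023,169.319) → (55.467,114.608) → (41.110,72.752) → (18.953,43.750)

[7] `<path>` open polyline, #ff00ff→score S504 F1442: (83.293,80.365) → (136.296,185.284) → (87.454,32.436) → (172.416,156.617) → (126.404,220.648)

(bCNC post)
(Date: synthetic)
G21
G90
G00 X187.805 Y144.629
M3 S504
G01 X130.840 Y118.800 F1442
M5
G00 X132.195 Y12.597
M3 S746
G01 X119.688 Y23.231 F813
G01 X120.204 Y39.641
G01 X133.355 Y49.468
G01 X149.238 Y45.313
G01 X155.893 Y30.305
G01 X148.308 Y15.745
G01 X132.195 Y12.597
M5
G00 X51.950 Y75.278
M3 S504
G01 X22.963 Y194.795 F1442
G01 X161.562 Y64.806
M5
G00 X114.676 Y223.197
M3 S504
G01 X134.528 Y223.197 F1442
G01 X134.528 Y170.352
G01 X114.676 Y170.352
G01 X114.676 Y223.197
M5
G00 X37.166 Y114.590
M3 S746
G01 X118.400 Y114.590 F813
G01 X118.400 Y46.379
G01 X37.166 Y46.379
G01 X37.166 Y114.590
M5
G00 X62.023 Y169.319
M3 S746
G01 X55.467 Y114.608 F813
G01 X41.110 Y72.752
G01 X18.953 Y43.750
M5
G00 X83.293 Y80.365
M3 S504
G01 X136.296 Y185.284 F1442
G01 X87.454 Y32.436
G01 X172.416 Y156.617
G01 X126.404 Y220.648
M5
G00 X0.000 Y0.000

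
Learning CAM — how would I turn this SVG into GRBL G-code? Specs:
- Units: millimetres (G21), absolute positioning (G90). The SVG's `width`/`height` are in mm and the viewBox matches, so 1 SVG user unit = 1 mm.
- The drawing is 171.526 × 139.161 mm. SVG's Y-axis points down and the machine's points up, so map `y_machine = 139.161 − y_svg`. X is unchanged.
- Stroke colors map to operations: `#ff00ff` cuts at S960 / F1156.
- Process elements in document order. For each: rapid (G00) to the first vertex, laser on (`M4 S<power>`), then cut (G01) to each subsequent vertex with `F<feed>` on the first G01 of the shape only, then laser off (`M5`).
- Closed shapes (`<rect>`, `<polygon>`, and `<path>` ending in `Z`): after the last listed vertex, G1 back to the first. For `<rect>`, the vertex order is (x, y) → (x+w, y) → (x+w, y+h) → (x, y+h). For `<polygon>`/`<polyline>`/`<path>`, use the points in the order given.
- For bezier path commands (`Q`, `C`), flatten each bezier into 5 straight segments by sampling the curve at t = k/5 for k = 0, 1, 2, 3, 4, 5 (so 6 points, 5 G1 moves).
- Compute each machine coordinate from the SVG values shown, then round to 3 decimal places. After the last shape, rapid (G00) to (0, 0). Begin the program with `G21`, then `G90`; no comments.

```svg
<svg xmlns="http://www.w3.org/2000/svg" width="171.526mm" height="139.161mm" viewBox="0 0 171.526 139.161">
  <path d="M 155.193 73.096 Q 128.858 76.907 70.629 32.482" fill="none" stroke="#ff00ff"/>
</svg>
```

1 u = 1 mm; y_m = 139.161 − y.

[1] `<path>` quadratic bezier, #ff00ff→cut S960 F1156: (155.193,66.065) → (143.383,66.470) → (129.022,70.734) → (112.109,78.857) → (92.645,90.838) → (70.629,106.679)

G21
G90
G00 X155.193 Y66.065
M4 S960
G01 X143.383 Y66.470 F1156
G01 X129.022 Y70.734
G01 X112.109 Y78.857
G01 X92.645 Y90.838
G01 X70.629 Y106.679
M5
G00 X0.000 Y0.000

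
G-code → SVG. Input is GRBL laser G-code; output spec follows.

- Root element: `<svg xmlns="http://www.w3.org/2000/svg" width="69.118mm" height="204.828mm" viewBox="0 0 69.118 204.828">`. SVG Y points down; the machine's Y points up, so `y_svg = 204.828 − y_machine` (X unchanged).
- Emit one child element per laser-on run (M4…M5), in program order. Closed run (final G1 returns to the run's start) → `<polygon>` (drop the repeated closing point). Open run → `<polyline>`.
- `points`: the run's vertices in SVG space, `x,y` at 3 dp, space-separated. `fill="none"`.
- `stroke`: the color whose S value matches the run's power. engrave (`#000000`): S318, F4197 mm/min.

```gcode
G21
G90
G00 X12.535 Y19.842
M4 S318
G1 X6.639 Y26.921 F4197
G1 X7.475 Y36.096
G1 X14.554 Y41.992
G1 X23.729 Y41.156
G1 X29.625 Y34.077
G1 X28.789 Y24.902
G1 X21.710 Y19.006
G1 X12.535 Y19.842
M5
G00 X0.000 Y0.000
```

<svg xmlns="http://www.w3.org/2000/svg" width="69.118mm" height="204.828mm" viewBox="0 0 69.118 204.828">
  <polygon points="12.535,184.986 6.639,177.907 7.475,168.732 14.554,162.836 23.729,163.672 29.625,170.751 28.789,179.926 21.710,185.822" fill="none" stroke="#000000"/>
</svg>

Each laser-on run becomes one SVG element. Flip Y back into SVG space with y_svg = 204.828 − y_machine. Every run uses S318, so all elements get stroke `#000000` (engrave).

Run 1: The run returns to its start, so emit a `<polygon>` with points (Y-flipped): 12.535,184.986 6.639,177.907 7.475,168.732 14.554,162.836 23.729,163.672 29.625,170.751 28.789,179.926 21.710,185.822.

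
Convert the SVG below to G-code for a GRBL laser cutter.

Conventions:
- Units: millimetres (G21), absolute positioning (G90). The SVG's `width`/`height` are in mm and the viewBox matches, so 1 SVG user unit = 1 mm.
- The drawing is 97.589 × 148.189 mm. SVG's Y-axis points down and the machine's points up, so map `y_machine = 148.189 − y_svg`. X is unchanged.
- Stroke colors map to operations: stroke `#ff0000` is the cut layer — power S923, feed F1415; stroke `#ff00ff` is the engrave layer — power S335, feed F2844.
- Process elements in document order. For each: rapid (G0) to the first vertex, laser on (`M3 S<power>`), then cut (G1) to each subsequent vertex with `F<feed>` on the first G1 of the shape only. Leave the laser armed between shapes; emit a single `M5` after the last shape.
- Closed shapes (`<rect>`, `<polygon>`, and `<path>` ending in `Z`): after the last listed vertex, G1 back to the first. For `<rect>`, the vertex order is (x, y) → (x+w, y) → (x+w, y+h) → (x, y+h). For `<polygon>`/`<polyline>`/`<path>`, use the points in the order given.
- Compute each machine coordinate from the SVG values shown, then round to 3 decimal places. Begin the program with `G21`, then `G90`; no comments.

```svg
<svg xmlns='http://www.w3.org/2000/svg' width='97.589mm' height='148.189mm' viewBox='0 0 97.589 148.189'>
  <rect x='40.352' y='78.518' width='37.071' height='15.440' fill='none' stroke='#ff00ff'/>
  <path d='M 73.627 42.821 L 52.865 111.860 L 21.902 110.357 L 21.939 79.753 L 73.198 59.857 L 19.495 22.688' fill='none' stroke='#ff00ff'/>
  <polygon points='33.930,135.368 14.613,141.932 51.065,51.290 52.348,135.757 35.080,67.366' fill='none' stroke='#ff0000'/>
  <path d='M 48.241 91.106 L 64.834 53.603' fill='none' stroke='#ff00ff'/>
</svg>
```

G21
G90
G0 X40.352 Y69.671
M3 S335
G1 X77.423 Y69.671 F2844
G1 X77.423 Y54.231
G1 X40.352 Y54.231
G1 X40.352 Y69.671
G0 X73.627 Y105.368
M3 S335
G1 X52.865 Y36.329 F2844
G1 X21.902 Y37.832
G1 X21.939 Y68.436
G1 X73.198 Y88.332
G1 X19.495 Y125.501
G0 X33.930 Y12.821
M3 S923
G1 X14.613 Y6.257 F1415
G1 X51.065 Y96.899
G1 X52.348 Y12.432
G1 X35.080 Y80.823
G1 X33.930 Y12.821
G0 X48.241 Y57.083
M3 S335
G1 X64.834 Y94.586 F2844
M5

viewBox `0 0 97.589 148.189` with mm width/height → 1 unit = 1 mm. Flip: y_m = 148.189 − y_svg.

**Shape 1** — `<rect>` rectangle, stroke `#ff00ff` → engrave (S335, F2844). Machine vertices: (40.352,69.671) → (77.423,69.671) → (77.423,54.231) → (40.352,54.231) → (40.352,69.671). Closed: final G1 returns to the first vertex.

**Shape 2** — `<path>` open polyline, stroke `#ff00ff` → engrave (S335, F2844). Machine vertices: (73.627,105.368) → (52.865,36.329) → (21.902,37.832) → (21.939,68.436) → (73.198,88.332) → (19.495,125.501). Open path.

**Shape 3** — `<polygon>` closed polygon, stroke `#ff0000` → cut (S923, F1415). Machine vertices: (33.930,12.821) → (14.613,6.257) → (51.065,96.899) → (52.348,12.432) → (35.080,80.823) → (33.930,12.821). Closed: final G1 returns to the first vertex.

**Shape 4** — `<path>` line segment, stroke `#ff00ff` → engrave (S335, F2844). Machine vertices: (48.241,57.083) → (64.834,94.586). Open path.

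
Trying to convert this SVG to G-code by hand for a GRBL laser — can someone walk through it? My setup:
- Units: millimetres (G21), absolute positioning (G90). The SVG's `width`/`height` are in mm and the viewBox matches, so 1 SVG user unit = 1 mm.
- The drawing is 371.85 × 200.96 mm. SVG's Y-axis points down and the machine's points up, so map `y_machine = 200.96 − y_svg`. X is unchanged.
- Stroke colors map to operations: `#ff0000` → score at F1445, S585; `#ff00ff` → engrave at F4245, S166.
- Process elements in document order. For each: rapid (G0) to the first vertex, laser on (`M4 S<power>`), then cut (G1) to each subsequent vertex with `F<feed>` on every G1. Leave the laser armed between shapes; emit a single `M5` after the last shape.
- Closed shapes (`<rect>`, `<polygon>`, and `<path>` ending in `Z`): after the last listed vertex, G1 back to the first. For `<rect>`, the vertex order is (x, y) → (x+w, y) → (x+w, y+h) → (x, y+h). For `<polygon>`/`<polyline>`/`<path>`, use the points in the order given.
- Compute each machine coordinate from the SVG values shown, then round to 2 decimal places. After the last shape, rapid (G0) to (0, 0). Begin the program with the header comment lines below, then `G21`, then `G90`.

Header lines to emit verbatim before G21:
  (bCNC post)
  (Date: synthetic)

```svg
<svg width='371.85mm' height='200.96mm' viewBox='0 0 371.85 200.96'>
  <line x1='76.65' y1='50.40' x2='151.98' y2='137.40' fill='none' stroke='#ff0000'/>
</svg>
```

1 u = 1 mm; y_m = 200.96 − y.

[1] `<line>` line segment, #ff0000→score S585 F1445: (76.65,150.56) → (151.98,63.56)

(bCNC post)
(Date: synthetic)
G21
G90
G0 X76.65 Y150.56
M4 S585
G1 X151.98 Y63.56 F1445
M5
G0 X0.00 Y0.00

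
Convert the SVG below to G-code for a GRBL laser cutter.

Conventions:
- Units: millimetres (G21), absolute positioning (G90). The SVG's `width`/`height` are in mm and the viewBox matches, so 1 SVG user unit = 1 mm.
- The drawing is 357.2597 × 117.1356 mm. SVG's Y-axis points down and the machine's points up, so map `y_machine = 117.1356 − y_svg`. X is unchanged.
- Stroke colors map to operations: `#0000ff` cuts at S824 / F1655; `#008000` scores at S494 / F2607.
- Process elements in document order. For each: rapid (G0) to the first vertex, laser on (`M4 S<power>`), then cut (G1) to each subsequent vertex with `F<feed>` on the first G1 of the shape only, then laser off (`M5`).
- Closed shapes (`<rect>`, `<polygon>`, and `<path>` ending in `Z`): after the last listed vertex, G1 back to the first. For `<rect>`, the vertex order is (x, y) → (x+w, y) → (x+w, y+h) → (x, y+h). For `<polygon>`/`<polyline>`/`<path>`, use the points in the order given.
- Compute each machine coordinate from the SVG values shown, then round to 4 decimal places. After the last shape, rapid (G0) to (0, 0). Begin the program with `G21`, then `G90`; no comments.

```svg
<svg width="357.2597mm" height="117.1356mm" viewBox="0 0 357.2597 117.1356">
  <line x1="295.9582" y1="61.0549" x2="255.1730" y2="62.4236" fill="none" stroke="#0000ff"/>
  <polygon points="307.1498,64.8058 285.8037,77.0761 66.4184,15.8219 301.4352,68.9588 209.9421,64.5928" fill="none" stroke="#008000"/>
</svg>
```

G21
G90
G0 X295.9582 Y56.0807
M4 S824
G1 X255.1730 Y54.7120 F1655
M5
G0 X307.1498 Y52.3298
M4 S494
G1 X285.8037 Y40.0595 F2607
G1 X66.4184 Y101.3137
G1 X301.4352 Y48.1768
G1 X209.9421 Y52.5428
G1 X307.1498 Y52.3298
M5
G0 X0.0000 Y0.0000

viewBox `0 0 357.2597 117.1356` with mm width/height → 1 unit = 1 mm. Flip: y_m = 117.1356 − y_svg.

**Shape 1** — `<line>` line segment, stroke `#0000ff` → cut (S824, F1655). Machine vertices: (295.9582,56.0807) → (255.1730,54.7120). Open path.

**Shape 2** — `<polygon>` closed polygon, stroke `#008000` → score (S494, F2607). Machine vertices: (307.1498,52.3298) → (285.8037,40.0595) → (66.4184,101.3137) → (301.4352,48.1768) → (209.9421,52.5428) → (307.1498,52.3298). Closed: final G1 returns to the first vertex.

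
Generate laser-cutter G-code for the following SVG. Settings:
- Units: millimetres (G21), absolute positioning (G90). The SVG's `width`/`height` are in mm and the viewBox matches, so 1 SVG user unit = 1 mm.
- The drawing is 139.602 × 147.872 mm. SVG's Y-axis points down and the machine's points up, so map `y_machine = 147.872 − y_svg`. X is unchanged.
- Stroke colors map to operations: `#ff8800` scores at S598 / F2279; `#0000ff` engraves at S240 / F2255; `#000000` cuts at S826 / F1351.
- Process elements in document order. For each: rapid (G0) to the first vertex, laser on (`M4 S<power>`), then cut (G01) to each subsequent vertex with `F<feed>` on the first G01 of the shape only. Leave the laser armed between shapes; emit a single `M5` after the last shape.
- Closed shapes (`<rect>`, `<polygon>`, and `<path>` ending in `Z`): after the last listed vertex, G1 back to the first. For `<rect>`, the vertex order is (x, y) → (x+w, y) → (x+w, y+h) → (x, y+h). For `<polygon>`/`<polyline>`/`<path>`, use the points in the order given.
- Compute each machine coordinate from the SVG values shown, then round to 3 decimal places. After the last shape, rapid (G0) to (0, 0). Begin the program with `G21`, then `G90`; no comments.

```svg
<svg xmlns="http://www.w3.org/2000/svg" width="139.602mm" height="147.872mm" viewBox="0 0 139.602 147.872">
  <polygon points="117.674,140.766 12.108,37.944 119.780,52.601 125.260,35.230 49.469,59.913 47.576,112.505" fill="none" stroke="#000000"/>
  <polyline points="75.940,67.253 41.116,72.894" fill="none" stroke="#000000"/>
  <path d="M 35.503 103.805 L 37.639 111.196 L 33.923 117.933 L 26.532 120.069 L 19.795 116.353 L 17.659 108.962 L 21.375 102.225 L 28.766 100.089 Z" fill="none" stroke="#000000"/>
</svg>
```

viewBox `0 0 139.602 147.872` with mm width/height → 1 unit = 1 mm. Flip: y_m = 147.872 − y_svg.

**Shape 1** — `<polygon>` closed polygon, stroke `#000000` → cut (S826, F1351). Machine vertices: (117.674,7.106) → (12.108,109.928) → (119.780,95.271) → (125.260,112.642) → (49.469,87.959) → (47.576,35.367) → (117.674,7.106). Closed: final G1 returns to the first vertex.

**Shape 2** — `<polyline>` line segment, stroke `#000000` → cut (S826, F1351). Machine vertices: (75.940,80.619) → (41.116,74.978). Open path.

**Shape 3** — `<path>` regular polygon, stroke `#000000` → cut (S826, F1351). Machine vertices: (35.503,44.067) → (37.639,36.676) → (33.923,29.939) → (26.532,27.803) → (19.795,31.519) → (17.659,38.910) → (21.375,45.647) → (28.766,47.783) → (35.503,44.067). Closed: final G1 returns to the first vertex.

G21
G90
G0 X117.674 Y7.106
M4 S826
G01 X12.108 Y109.928 F1351
G01 X119.780 Y95.271
G01 X125.260 Y112.642
G01 X49.469 Y87.959
G01 X47.576 Y35.367
G01 X117.674 Y7.106
G0 X75.940 Y80.619
M4 S826
G01 X41.116 Y74.978 F1351
G0 X35.503 Y44.067
M4 S826
G01 X37.639 Y36.676 F1351
G01 X33.923 Y29.939
G01 X26.532 Y27.803
G01 X19.795 Y31.519
G01 X17.659 Y38.910
G01 X21.375 Y45.647
G01 X28.766 Y47.783
G01 X35.503 Y44.067
M5
G0 X0.000 Y0.000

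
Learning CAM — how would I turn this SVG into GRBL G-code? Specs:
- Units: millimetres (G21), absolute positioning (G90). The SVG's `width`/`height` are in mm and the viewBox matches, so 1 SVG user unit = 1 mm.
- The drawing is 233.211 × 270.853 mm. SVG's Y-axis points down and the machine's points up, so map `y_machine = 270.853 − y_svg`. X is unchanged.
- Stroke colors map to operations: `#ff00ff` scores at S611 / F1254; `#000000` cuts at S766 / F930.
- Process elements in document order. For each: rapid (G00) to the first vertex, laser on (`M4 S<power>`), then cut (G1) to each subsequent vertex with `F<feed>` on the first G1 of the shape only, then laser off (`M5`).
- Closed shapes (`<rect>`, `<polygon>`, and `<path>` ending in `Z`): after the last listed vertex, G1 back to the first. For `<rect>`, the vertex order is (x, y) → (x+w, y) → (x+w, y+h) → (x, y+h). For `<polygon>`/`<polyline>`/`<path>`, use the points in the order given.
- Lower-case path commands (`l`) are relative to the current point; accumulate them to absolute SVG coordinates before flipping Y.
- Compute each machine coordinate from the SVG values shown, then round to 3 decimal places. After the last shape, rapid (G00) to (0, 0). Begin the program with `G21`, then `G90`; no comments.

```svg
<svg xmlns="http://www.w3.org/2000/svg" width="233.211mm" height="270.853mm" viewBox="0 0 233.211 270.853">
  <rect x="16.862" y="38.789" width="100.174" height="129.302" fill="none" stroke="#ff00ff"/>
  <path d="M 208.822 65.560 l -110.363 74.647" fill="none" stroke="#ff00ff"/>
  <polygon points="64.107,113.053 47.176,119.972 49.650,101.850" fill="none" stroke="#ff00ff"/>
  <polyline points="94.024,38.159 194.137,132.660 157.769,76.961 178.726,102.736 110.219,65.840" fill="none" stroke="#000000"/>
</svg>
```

G21
G90
G00 X16.862 Y232.064
M4 S611
G1 X117.036 Y232.064 F1254
G1 X117.036 Y102.762
G1 X16.862 Y102.762
G1 X16.862 Y232.064
M5
G00 X208.822 Y205.293
M4 S611
G1 X98.459 Y130.646 F1254
M5
G00 X64.107 Y157.800
M4 S611
G1 X47.176 Y150.881 F1254
G1 X49.650 Y169.003
G1 X64.107 Y157.800
M5
G00 X94.024 Y232.694
M4 S766
G1 X194.137 Y138.193 F930
G1 X157.769 Y193.892
G1 X178.726 Y168.117
G1 X110.219 Y205.013
M5
G00 X0.000 Y0.000

1 u = 1 mm; y_m = 270.853 − y.

[1] `<rect>` rectangle, #ff00ff→score S611 F1254: (16.862,232.064) → (117.036,232.064) → (117.036,102.762) → (16.862,102.762) → (16.862,232.064) (closed)

[2] `<path>` line segment, #ff00ff→score S611 F1254: (208.822,205.293) → (98.459,130.646)

[3] `<polygon>` regular polygon, #ff00ff→score S611 F1254: (64.107,157.800) → (47.176,150.881) → (49.650,169.003) → (64.107,157.800) (closed)

[4] `<polyline>` open polyline, #000000→cut S766 F930: (94.024,232.694) → (194.137,138.193) → (157.769,193.892) → (178.726,168.117) → (110.219,205.013)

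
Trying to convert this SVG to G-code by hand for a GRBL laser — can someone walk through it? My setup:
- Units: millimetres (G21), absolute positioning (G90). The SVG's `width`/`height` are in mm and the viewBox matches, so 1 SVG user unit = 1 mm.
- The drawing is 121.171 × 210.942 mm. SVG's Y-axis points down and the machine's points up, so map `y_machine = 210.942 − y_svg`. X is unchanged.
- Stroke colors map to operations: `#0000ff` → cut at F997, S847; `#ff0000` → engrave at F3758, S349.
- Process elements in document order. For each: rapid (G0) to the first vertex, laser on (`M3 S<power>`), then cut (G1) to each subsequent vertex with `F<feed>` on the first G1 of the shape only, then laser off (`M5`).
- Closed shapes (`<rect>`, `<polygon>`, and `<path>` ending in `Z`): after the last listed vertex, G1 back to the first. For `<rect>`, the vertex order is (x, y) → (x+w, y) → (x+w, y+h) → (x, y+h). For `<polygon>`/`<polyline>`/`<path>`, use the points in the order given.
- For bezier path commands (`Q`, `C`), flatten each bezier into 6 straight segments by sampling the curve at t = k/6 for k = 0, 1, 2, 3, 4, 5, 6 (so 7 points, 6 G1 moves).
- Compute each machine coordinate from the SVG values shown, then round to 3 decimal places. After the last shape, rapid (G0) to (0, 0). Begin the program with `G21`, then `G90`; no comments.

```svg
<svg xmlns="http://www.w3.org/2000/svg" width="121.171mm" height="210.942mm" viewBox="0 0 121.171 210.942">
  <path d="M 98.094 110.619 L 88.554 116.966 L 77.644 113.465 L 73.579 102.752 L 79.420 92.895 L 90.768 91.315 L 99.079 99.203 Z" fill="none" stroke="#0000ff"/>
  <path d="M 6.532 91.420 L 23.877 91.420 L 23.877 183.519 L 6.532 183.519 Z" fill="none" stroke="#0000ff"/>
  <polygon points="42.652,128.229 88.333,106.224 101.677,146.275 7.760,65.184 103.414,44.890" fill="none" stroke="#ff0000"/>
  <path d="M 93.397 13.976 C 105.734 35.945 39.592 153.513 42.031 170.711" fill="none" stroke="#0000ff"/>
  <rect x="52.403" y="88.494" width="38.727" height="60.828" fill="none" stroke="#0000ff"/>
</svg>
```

G21
G90
G0 X98.094 Y100.323
M3 S847
G1 X88.554 Y93.976 F997
G1 X77.644 Y97.477
G1 X73.579 Y108.190
G1 X79.420 Y118.047
G1 X90.768 Y119.627
G1 X99.079 Y111.739
G1 X98.094 Y100.323
M5
G0 X6.532 Y119.522
M3 S847
G1 X23.877 Y119.522 F997
G1 X23.877 Y27.423
G1 X6.532 Y27.423
G1 X6.532 Y119.522
M5
G0 X42.652 Y82.713
M3 S349
G1 X88.333 Y104.718 F3758
G1 X101.677 Y64.667
G1 X7.760 Y145.758
G1 X103.414 Y166.052
G1 X42.652 Y82.713
M5
G0 X93.397 Y196.966
M3 S847
G1 X93.706 Y178.922 F997
G1 X85.021 Y150.389
G1 X71.426 Y116.809
G1 X57.006 Y83.628
G1 X45.846 Y56.287
G1 X42.031 Y40.231
M5
G0 X52.403 Y122.448
M3 S847
G1 X91.130 Y122.448 F997
G1 X91.130 Y61.620
G1 X52.403 Y61.620
G1 X52.403 Y122.448
M5
G0 X0.000 Y0.000

Since the viewBox matches the mm dimensions, user units are millimetres directly. The only transform is the Y-flip y_m = 210.942 − y_svg.

Shape 1 is a regular polygon drawn with `<path>`. Its stroke #0000ff means cut at S847, F997. After flipping Y the toolpath is (98.094,100.323) → (88.554,93.976) → (77.644,97.477) → (73.579,108.190) → (79.420,118.047) → (90.768,119.627) → (99.079,111.739) → (98.094,100.323), returning to the start.

Shape 2 is a rectangle drawn with `<path>`. Its stroke #0000ff means cut at S847, F997. After flipping Y the toolpath is (6.532,119.522) → (23.877,119.522) → (23.877,27.423) → (6.532,27.423) → (6.532,119.522), returning to the start.

Shape 3 is a closed polygon drawn with `<polygon>`. Its stroke #ff0000 means engrave at S349, F3758. After flipping Y the toolpath is (42.652,82.713) → (88.333,104.718) → (101.677,64.667) → (7.760,145.758) → (103.414,166.052) → (42.652,82.713), returning to the start.

Shape 4 is a cubic bezier drawn with `<path>`. Its stroke #0000ff means cut at S847, F997. After flipping Y the toolpath is (93.397,196.966) → (93.706,178.922) → (85.021,150.389) → (71.426,116.809) → (57.006,83.628) → (45.846,56.287) → (42.031,40.231).

Shape 5 is a rectangle drawn with `<rect>`. Its stroke #0000ff means cut at S847, F997. After flipping Y the toolpath is (52.403,122.448) → (91.130,122.448) → (91.130,61.620) → (52.403,61.620) → (52.403,122.448), returning to the start.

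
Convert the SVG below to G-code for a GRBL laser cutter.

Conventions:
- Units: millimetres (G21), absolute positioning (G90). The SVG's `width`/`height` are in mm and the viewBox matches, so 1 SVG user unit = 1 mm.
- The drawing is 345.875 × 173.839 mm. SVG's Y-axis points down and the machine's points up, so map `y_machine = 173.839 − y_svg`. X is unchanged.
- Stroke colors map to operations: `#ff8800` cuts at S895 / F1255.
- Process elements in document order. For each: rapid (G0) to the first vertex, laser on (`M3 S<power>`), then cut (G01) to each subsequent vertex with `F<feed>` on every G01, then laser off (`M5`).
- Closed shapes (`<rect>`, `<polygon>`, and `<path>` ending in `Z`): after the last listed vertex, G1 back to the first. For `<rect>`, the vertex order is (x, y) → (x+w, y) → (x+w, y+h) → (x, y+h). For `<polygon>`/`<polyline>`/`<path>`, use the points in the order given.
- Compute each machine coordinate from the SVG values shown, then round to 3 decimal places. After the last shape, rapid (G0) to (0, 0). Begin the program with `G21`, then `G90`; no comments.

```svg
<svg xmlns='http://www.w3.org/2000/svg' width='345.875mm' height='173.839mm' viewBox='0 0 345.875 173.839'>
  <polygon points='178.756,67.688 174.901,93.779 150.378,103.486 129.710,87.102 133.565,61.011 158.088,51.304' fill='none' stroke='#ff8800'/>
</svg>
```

viewBox `0 0 345.875 173.839` with mm width/height → 1 unit = 1 mm. Flip: y_m = 173.839 − y_svg.

**Shape 1** — `<polygon>` regular polygon, stroke `#ff8800` → cut (S895, F1255). Machine vertices: (178.756,106.151) → (174.901,80.060) → (150.378,70.353) → (129.710,86.737) → (133.565,112.828) → (158.088,122.535) → (178.756,106.151). Closed: final G1 returns to the first vertex.

G21
G90
G0 X178.756 Y106.151
M3 S895
G01 X174.901 Y80.060 F1255
G01 X150.378 Y70.353 F1255
G01 X129.710 Y86.737 F1255
G01 X133.565 Y112.828 F1255
G01 X158.088 Y122.535 F1255
G01 X178.756 Y106.151 F1255
M5
G0 X0.000 Y0.000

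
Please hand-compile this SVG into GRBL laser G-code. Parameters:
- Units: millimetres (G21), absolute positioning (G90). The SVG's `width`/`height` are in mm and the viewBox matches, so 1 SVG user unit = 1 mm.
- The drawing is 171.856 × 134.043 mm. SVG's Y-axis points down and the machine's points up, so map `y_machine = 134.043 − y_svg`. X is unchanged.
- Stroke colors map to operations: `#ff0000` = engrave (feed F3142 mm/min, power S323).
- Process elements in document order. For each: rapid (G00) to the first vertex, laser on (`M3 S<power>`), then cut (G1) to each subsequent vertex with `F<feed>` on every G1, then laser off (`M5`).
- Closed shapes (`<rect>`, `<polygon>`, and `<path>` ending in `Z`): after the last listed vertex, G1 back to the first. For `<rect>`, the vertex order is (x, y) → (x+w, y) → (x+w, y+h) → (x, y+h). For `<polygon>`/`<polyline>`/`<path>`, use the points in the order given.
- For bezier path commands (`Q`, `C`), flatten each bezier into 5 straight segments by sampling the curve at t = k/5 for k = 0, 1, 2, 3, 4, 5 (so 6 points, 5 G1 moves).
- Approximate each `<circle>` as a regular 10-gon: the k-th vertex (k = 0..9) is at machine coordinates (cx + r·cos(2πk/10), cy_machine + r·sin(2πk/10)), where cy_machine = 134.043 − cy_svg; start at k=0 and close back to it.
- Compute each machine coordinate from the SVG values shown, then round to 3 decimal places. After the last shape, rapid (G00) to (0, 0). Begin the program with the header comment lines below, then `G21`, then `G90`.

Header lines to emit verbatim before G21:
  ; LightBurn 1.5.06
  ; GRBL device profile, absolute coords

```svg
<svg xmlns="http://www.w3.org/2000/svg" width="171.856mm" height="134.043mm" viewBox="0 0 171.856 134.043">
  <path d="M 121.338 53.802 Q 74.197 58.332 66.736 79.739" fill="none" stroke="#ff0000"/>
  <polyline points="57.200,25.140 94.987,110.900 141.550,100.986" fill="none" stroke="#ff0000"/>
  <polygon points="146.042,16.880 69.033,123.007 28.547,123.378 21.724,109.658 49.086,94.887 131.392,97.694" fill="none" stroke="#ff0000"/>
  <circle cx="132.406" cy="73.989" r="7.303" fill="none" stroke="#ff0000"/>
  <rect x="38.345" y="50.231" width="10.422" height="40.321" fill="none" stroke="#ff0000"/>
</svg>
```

viewBox `0 0 171.856 134.043` with mm width/height → 1 unit = 1 mm. Flip: y_m = 134.043 − y_svg.

**Shape 1** — `<path>` quadratic bezier, stroke `#ff0000` → engrave (S323, F3142). Control points (SVG): P0=(121.338,53.802), P1=(74.197,58.332), P2=(66.736,79.739); sampled at t=k/5. Machine vertices: (121.338,80.241) → (104.069,77.754) → (89.974,73.917) → (79.054,68.729) → (71.308,62.192) → (66.736,54.304). Open path.

**Shape 2** — `<polyline>` open polyline, stroke `#ff0000` → engrave (S323, F3142). Machine vertices: (57.200,108.903) → (94.987,23.143) → (141.550,33.057). Open path.

**Shape 3** — `<polygon>` closed polygon, stroke `#ff0000` → engrave (S323, F3142). Machine vertices: (146.042,117.163) → (69.033,11.036) → (28.547,10.665) → (21.724,24.385) → (49.086,39.156) → (131.392,36.349) → (146.042,117.163). Closed: final G1 returns to the first vertex.

**Shape 4** — `<circle>` circle, stroke `#ff0000` → engrave (S323, F3142). Machine vertices: (139.709,60.054) → (138.314,64.347) → (134.663,67.000) → (130.149,67.000) → (126.498,64.347) → (125.103,60.054) → (126.498,55.761) → (130.149,53.108) → (134.663,53.108) → (138.314,55.761) → (139.709,60.054). Closed: final G1 returns to the first vertex.

**Shape 5** — `<rect>` rectangle, stroke `#ff0000` → engrave (S323, F3142). Machine vertices: (38.345,83.812) → (48.767,83.812) → (48.767,43.491) → (38.345,43.491) → (38.345,83.812). Closed: final G1 returns to the first vertex.

; LightBurn 1.5.06
; GRBL device profile, absolute coords
G21
G90
G00 X121.338 Y80.241
M3 S323
G1 X104.069 Y77.754 F3142
G1 X89.974 Y73.917 F3142
G1 X79.054 Y68.729 F3142
G1 X71.308 Y62.192 F3142
G1 X66.736 Y54.304 F3142
M5
G00 X57.200 Y108.903
M3 S323
G1 X94.987 Y23.143 F3142
G1 X141.550 Y33.057 F3142
M5
G00 X146.042 Y117.163
M3 S323
G1 X69.033 Y11.036 F3142
G1 X28.547 Y10.665 F3142
G1 X21.724 Y24.385 F3142
G1 X49.086 Y39.156 F3142
G1 X131.392 Y36.349 F3142
G1 X146.042 Y117.163 F3142
M5
G00 X139.709 Y60.054
M3 S323
G1 X138.314 Y64.347 F3142
G1 X134.663 Y67.000 F3142
G1 X130.149 Y67.000 F3142
G1 X126.498 Y64.347 F3142
G1 X125.103 Y60.054 F3142
G1 X126.498 Y55.761 F3142
G1 X130.149 Y53.108 F3142
G1 X134.663 Y53.108 F3142
G1 X138.314 Y55.761 F3142
G1 X139.709 Y60.054 F3142
M5
G00 X38.345 Y83.812
M3 S323
G1 X48.767 Y83.812 F3142
G1 X48.767 Y43.491 F3142
G1 X38.345 Y43.491 F3142
G1 X38.345 Y83.812 F3142
M5
G00 X0.000 Y0.000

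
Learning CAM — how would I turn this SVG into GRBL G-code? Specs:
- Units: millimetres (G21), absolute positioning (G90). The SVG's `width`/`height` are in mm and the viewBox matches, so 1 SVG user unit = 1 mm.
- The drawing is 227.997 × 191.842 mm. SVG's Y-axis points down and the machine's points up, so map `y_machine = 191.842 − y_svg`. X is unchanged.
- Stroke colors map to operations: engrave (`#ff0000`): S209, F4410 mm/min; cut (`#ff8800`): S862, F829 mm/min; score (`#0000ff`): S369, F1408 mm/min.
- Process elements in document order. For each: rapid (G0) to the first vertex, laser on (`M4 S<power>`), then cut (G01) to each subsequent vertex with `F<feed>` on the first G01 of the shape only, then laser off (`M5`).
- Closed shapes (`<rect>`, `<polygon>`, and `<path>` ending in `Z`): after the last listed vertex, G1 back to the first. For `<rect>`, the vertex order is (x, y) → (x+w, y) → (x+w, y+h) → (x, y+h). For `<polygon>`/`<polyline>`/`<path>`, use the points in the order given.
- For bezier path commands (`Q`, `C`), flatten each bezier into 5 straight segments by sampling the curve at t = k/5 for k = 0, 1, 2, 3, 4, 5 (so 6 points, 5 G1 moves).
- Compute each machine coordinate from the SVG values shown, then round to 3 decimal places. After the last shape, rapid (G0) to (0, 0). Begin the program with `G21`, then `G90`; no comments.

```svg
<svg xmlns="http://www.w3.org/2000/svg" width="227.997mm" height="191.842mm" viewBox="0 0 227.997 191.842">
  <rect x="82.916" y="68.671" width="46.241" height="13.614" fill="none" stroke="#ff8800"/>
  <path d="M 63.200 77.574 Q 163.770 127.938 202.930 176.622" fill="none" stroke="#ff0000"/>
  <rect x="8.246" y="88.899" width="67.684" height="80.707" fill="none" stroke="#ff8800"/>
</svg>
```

G21
G90
G0 X82.916 Y123.171
M4 S862
G01 X129.157 Y123.171 F829
G01 X129.157 Y109.557
G01 X82.916 Y109.557
G01 X82.916 Y123.171
M5
G0 X63.200 Y114.268
M4 S209
G01 X100.972 Y94.190 F4410
G01 X133.830 Y74.246
G01 X161.776 Y54.436
G01 X184.810 Y34.761
G01 X202.930 Y15.220
M5
G0 X8.246 Y102.943
M4 S862
G01 X75.930 Y102.943 F829
G01 X75.930 Y22.236
G01 X8.246 Y22.236
G01 X8.246 Y102.943
M5
G0 X0.000 Y0.000

Since the viewBox matches the mm dimensions, user units are millimetres directly. The only transform is the Y-flip y_m = 191.842 − y_svg.

Shape 1 is a rectangle drawn with `<rect>`. Its stroke #ff8800 means cut at S862, F829. After flipping Y the toolpath is (82.916,123.171) → (129.157,123.171) → (129.157,109.557) → (82.916,109.557) → (82.916,123.171), returning to the start.

Shape 2 is a quadratic bezier drawn with `<path>`. Its stroke #ff0000 means engrave at S209, F4410. After flipping Y the toolpath is (63.200,114.268) → (100.972,94.190) → (133.830,74.246) → (161.776,54.436) → (184.810,34.761) → (202.930,15.220).

Shape 3 is a rectangle drawn with `<rect>`. Its stroke #ff8800 means cut at S862, F829. After flipping Y the toolpath is (8.246,102.943) → (75.930,102.943) → (75.930,22.236) → (8.246,22.236) → (8.246,102.943), returning to the start.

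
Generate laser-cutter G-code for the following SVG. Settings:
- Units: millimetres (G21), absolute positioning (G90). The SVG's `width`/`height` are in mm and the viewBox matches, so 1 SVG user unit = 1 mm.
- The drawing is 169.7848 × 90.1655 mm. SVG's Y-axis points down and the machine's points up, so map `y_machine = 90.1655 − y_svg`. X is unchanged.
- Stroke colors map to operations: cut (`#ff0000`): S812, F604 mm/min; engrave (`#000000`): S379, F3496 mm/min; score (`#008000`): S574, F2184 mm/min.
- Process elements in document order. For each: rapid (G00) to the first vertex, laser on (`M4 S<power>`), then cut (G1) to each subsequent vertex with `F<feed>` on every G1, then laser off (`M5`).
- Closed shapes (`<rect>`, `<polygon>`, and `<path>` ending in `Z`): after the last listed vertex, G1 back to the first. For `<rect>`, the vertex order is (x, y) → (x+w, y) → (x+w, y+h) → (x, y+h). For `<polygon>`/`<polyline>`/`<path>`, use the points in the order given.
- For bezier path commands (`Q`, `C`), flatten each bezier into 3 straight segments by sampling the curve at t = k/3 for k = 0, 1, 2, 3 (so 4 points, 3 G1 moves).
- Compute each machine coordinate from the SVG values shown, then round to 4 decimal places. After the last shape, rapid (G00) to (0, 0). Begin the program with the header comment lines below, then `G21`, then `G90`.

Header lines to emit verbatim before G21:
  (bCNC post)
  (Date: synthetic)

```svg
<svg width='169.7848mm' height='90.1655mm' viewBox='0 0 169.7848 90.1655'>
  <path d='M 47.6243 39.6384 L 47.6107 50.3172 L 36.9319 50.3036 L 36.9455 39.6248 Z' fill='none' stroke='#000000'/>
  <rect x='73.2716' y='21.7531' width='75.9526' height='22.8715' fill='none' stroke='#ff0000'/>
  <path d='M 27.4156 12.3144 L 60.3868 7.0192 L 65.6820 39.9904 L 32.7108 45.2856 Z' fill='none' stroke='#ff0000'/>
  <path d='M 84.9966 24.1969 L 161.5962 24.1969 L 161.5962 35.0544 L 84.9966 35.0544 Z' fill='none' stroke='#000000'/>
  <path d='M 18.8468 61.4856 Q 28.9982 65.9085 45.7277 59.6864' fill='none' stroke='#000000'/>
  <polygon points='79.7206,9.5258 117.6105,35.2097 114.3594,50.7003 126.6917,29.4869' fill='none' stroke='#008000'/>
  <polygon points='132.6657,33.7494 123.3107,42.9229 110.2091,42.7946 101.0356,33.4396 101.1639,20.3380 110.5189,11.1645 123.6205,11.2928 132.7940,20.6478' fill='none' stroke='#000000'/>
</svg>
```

(bCNC post)
(Date: synthetic)
G21
G90
G00 X47.6243 Y50.5271
M4 S379
G1 X47.6107 Y39.8483 F3496
G1 X36.9319 Y39.8619 F3496
G1 X36.9455 Y50.5407 F3496
G1 X47.6243 Y50.5271 F3496
M5
G00 X73.2716 Y68.4124
M4 S812
G1 X149.2242 Y68.4124 F604
G1 X149.2242 Y45.5409 F604
G1 X73.2716 Y45.5409 F604
G1 X73.2716 Y68.4124 F604
M5
G00 X27.4156 Y77.8511
M4 S812
G1 X60.3868 Y83.1463 F604
G1 X65.6820 Y50.1751 F604
G1 X32.7108 Y44.8799 F604
G1 X27.4156 Y77.8511 F604
M5
G00 X84.9966 Y65.9686
M4 S379
G1 X161.5962 Y65.9686 F3496
G1 X161.5962 Y55.1111 F3496
G1 X84.9966 Y55.1111 F3496
G1 X84.9966 Y65.9686 F3496
M5
G00 X18.8468 Y28.6799
M4 S379
G1 X26.3453 Y26.9141 F3496
G1 X35.3056 Y27.5138 F3496
G1 X45.7277 Y30.4791 F3496
M5
G00 X79.7206 Y80.6397
M4 S574
G1 X117.6105 Y54.9558 F2184
G1 X114.3594 Y39.4652 F2184
G1 X126.6917 Y60.6786 F2184
G1 X79.7206 Y80.6397 F2184
M5
G00 X132.6657 Y56.4161
M4 S379
G1 X123.3107 Y47.2426 F3496
G1 X110.2091 Y47.3709 F3496
G1 X101.0356 Y56.7259 F3496
G1 X101.1639 Y69.8275 F3496
G1 X110.5189 Y79.0010 F3496
G1 X123.6205 Y78.8727 F3496
G1 X132.7940 Y69.5177 F3496
G1 X132.6657 Y56.4161 F3496
M5
G00 X0.0000 Y0.0000

viewBox `0 0 169.7848 90.1655` with mm width/height → 1 unit = 1 mm. Flip: y_m = 90.1655 − y_svg.

**Shape 1** — `<path>` regular polygon, stroke `#000000` → engrave (S379, F3496). Machine vertices: (47.6243,50.5271) → (47.6107,39.8483) → (36.9319,39.8619) → (36.9455,50.5407) → (47.6243,50.5271). Closed: final G1 returns to the first vertex.

**Shape 2** — `<rect>` rectangle, stroke `#ff0000` → cut (S812, F604). Machine vertices: (73.2716,68.4124) → (149.2242,68.4124) → (149.2242,45.5409) → (73.2716,45.5409) → (73.2716,68.4124). Closed: final G1 returns to the first vertex.

**Shape 3** — `<path>` regular polygon, stroke `#ff0000` → cut (S812, F604). Machine vertices: (27.4156,77.8511) → (60.3868,83.1463) → (65.6820,50.1751) → (32.7108,44.8799) → (27.4156,77.8511). Closed: final G1 returns to the first vertex.

**Shape 4** — `<path>` rectangle, stroke `#000000` → engrave (S379, F3496). Machine vertices: (84.9966,65.9686) → (161.5962,65.9686) → (161.5962,55.1111) → (84.9966,55.1111) → (84.9966,65.9686). Closed: final G1 returns to the first vertex.

**Shape 5** — `<path>` quadratic bezier, stroke `#000000` → engrave (S379, F3496). Control points (SVG): P0=(18.8468,61.4856), P1=(28.9982,65.9085), P2=(45.7277,59.6864); sampled at t=k/3. Machine vertices: (18.8468,28.6799) → (26.3453,26.9141) → (35.3056,27.5138) → (45.7277,30.4791). Open path.

**Shape 6** — `<polygon>` closed polygon, stroke `#008000` → score (S574, F2184). Machine vertices: (79.7206,80.6397) → (117.6105,54.9558) → (114.3594,39.4652) → (126.6917,60.6786) → (79.7206,80.6397). Closed: final G1 returns to the first vertex.

**Shape 7** — `<polygon>` regular polygon, stroke `#000000` → engrave (S379, F3496). Machine vertices: (132.6657,56.4161) → (123.3107,47.2426) → (110.2091,47.3709) → (101.0356,56.7259) → (101.1639,69.8275) → (110.5189,79.0010) → (123.6205,78.8727) → (132.7940,69.5177) → (132.6657,56.4161). Closed: final G1 returns to the first vertex.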